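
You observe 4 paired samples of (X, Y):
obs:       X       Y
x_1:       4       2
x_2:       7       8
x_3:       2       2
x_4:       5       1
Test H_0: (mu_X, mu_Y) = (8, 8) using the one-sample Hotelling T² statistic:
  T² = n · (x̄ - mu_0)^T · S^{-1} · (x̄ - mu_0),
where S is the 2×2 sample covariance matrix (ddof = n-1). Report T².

Step 1 — sample mean vector:
  mean(X) = (4 + 7 + 2 + 5) / 4 = 18/4 = 4.5
  mean(Y) = (2 + 8 + 2 + 1) / 4 = 13/4 = 3.25
  x̄ = (4.5, 3.25),  deviation x̄ - mu_0 = (4.5, 3.25) - (8, 8) = (-3.5, -4.75).

Step 2 — sample covariance matrix, S[i,j] = (1/(n-1)) · Σ_k (x_{k,i} - mean_i) · (x_{k,j} - mean_j), divisor n-1 = 3:
  S[X,X] = ((-0.5)·(-0.5) + (2.5)·(2.5) + (-2.5)·(-2.5) + (0.5)·(0.5)) / 3 = 13/3 = 4.3333
  S[X,Y] = ((-0.5)·(-1.25) + (2.5)·(4.75) + (-2.5)·(-1.25) + (0.5)·(-2.25)) / 3 = 14.5/3 = 4.8333
  S[Y,Y] = ((-1.25)·(-1.25) + (4.75)·(4.75) + (-1.25)·(-1.25) + (-2.25)·(-2.25)) / 3 = 30.75/3 = 10.25
  S = [[4.3333, 4.8333],
 [4.8333, 10.25]].

Step 3 — invert S. det(S) = 4.3333·10.25 - (4.8333)² = 21.0556.
  S^{-1} = (1/det) · [[d, -b], [-b, a]] = [[0.4868, -0.2296],
 [-0.2296, 0.2058]].

Step 4 — quadratic form (x̄ - mu_0)^T · S^{-1} · (x̄ - mu_0):
  S^{-1} · (x̄ - mu_0) = (-0.6135, -0.1741),
  (x̄ - mu_0)^T · [...] = (-3.5)·(-0.6135) + (-4.75)·(-0.1741) = 2.9743.

Step 5 — scale by n: T² = 4 · 2.9743 = 11.8971.

T² ≈ 11.8971


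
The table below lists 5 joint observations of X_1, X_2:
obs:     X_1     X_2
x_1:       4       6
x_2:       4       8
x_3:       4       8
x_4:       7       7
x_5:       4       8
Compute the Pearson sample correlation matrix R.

Step 1 — column means:
  mean(X_1) = (4 + 4 + 4 + 7 + 4) / 5 = 23/5 = 4.6
  mean(X_2) = (6 + 8 + 8 + 7 + 8) / 5 = 37/5 = 7.4

Step 2 — sample variances and covariances s[i,j] = (1/(n-1)) · Σ_k (x_{k,i} - mean_i) · (x_{k,j} - mean_j), with n-1 = 4:
  s[X_1,X_1] = ((-0.6)·(-0.6) + (-0.6)·(-0.6) + (-0.6)·(-0.6) + (2.4)·(2.4) + (-0.6)·(-0.6)) / 4 = 7.2/4 = 1.8
  s[X_1,X_2] = ((-0.6)·(-1.4) + (-0.6)·(0.6) + (-0.6)·(0.6) + (2.4)·(-0.4) + (-0.6)·(0.6)) / 4 = -1.2/4 = -0.3
  s[X_2,X_2] = ((-1.4)·(-1.4) + (0.6)·(0.6) + (0.6)·(0.6) + (-0.4)·(-0.4) + (0.6)·(0.6)) / 4 = 3.2/4 = 0.8
  Sample standard deviations s_i = √(s[i,i]):
  s(X_1) = √(1.8) = 1.3416
  s(X_2) = √(0.8) = 0.8944

Step 3 — r_{ij} = s_{ij} / (s_i · s_j):
  r[X_1,X_1] = 1 (diagonal).
  r[X_1,X_2] = -0.3 / (1.3416 · 0.8944) = -0.3 / 1.2 = -0.25
  r[X_2,X_2] = 1 (diagonal).

R is symmetric with unit diagonal. Assembling:

R = [[1, -0.25],
 [-0.25, 1]]


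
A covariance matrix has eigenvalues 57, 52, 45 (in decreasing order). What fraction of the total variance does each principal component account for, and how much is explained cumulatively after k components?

Step 1 — total variance = trace(Sigma) = Σ λ_i = 57 + 52 + 45 = 154.

Step 2 — fraction explained by component i = λ_i / Σ λ:
  PC1: 57/154 = 0.3701
  PC2: 52/154 = 0.3377
  PC3: 45/154 = 0.2922

Step 3 — cumulative fraction after k components = (λ_1 + ... + λ_k) / Σ λ:
  k = 1: 57/154 = 0.3701
  k = 2: (57 + 52)/154 = 109/154 = 0.7078
  k = 3: (57 + 52 + 45)/154 = 154/154 = 1

Summary (fraction, with percent):

explained: PC1 0.3701 (37.01%), PC2 0.3377 (33.77%), PC3 0.2922 (29.22%);  cumulative: 0.3701, 0.7078, 1


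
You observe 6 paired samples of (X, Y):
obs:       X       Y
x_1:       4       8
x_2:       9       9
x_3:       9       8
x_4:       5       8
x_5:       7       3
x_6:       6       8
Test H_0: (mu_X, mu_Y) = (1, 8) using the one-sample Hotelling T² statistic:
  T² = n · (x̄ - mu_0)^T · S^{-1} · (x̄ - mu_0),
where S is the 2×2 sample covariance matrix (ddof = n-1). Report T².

Step 1 — sample mean vector:
  mean(X) = (4 + 9 + 9 + 5 + 7 + 6) / 6 = 40/6 = 6.6667
  mean(Y) = (8 + 9 + 8 + 8 + 3 + 8) / 6 = 44/6 = 7.3333
  x̄ = (6.6667, 7.3333),  deviation x̄ - mu_0 = (6.6667, 7.3333) - (1, 8) = (5.6667, -0.6667).

Step 2 — sample covariance matrix, S[i,j] = (1/(n-1)) · Σ_k (x_{k,i} - mean_i) · (x_{k,j} - mean_j), divisor n-1 = 5:
  S[X,X] = ((-2.6667)·(-2.6667) + (2.3333)·(2.3333) + (2.3333)·(2.3333) + (-1.6667)·(-1.6667) + (0.3333)·(0.3333) + (-0.6667)·(-0.6667)) / 5 = 21.3333/5 = 4.2667
  S[X,Y] = ((-2.6667)·(0.6667) + (2.3333)·(1.6667) + (2.3333)·(0.6667) + (-1.6667)·(0.6667) + (0.3333)·(-4.3333) + (-0.6667)·(0.6667)) / 5 = 0.6667/5 = 0.1333
  S[Y,Y] = ((0.6667)·(0.6667) + (1.6667)·(1.6667) + (0.6667)·(0.6667) + (0.6667)·(0.6667) + (-4.3333)·(-4.3333) + (0.6667)·(0.6667)) / 5 = 23.3333/5 = 4.6667
  S = [[4.2667, 0.1333],
 [0.1333, 4.6667]].

Step 3 — invert S. det(S) = 4.2667·4.6667 - (0.1333)² = 19.8933.
  S^{-1} = (1/det) · [[d, -b], [-b, a]] = [[0.2346, -0.0067],
 [-0.0067, 0.2145]].

Step 4 — quadratic form (x̄ - mu_0)^T · S^{-1} · (x̄ - mu_0):
  S^{-1} · (x̄ - mu_0) = (1.3338, -0.181),
  (x̄ - mu_0)^T · [...] = (5.6667)·(1.3338) + (-0.6667)·(-0.181) = 7.6787.

Step 5 — scale by n: T² = 6 · 7.6787 = 46.0724.

T² ≈ 46.0724


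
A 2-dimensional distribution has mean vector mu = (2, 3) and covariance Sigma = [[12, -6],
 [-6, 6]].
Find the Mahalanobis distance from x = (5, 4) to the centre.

Step 1 — centre the observation: (x - mu) = (3, 1).

Step 2 — invert Sigma. det(Sigma) = 12·6 - (-6)² = 36.
  Sigma^{-1} = (1/det) · [[d, -b], [-b, a]] = [[0.1667, 0.1667],
 [0.1667, 0.3333]].

Step 3 — form the quadratic (x - mu)^T · Sigma^{-1} · (x - mu):
  Sigma^{-1} · (x - mu) = (0.6667, 0.8333).
  (x - mu)^T · [Sigma^{-1} · (x - mu)] = (3)·(0.6667) + (1)·(0.8333) = 2.8333.

Step 4 — take square root: d = √(2.8333) ≈ 1.6833.

d(x, mu) = √(2.8333) ≈ 1.6833


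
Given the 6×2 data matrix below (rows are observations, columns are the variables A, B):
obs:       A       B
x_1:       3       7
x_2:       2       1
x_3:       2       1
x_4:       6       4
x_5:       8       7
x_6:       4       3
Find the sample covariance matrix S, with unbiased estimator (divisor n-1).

Step 1 — column means:
  mean(A) = (3 + 2 + 2 + 6 + 8 + 4) / 6 = 25/6 = 4.1667
  mean(B) = (7 + 1 + 1 + 4 + 7 + 3) / 6 = 23/6 = 3.8333

Step 2 — sample covariance S[i,j] = (1/(n-1)) · Σ_k (x_{k,i} - mean_i) · (x_{k,j} - mean_j), with n-1 = 5.
  S[A,A] = ((-1.1667)·(-1.1667) + (-2.1667)·(-2.1667) + (-2.1667)·(-2.1667) + (1.8333)·(1.8333) + (3.8333)·(3.8333) + (-0.1667)·(-0.1667)) / 5 = 28.8333/5 = 5.7667
  S[A,B] = ((-1.1667)·(3.1667) + (-2.1667)·(-2.8333) + (-2.1667)·(-2.8333) + (1.8333)·(0.1667) + (3.8333)·(3.1667) + (-0.1667)·(-0.8333)) / 5 = 21.1667/5 = 4.2333
  S[B,B] = ((3.1667)·(3.1667) + (-2.8333)·(-2.8333) + (-2.8333)·(-2.8333) + (0.1667)·(0.1667) + (3.1667)·(3.1667) + (-0.8333)·(-0.8333)) / 5 = 36.8333/5 = 7.3667

S is symmetric (S[j,i] = S[i,j]). Assembling:

S = [[5.7667, 4.2333],
 [4.2333, 7.3667]]


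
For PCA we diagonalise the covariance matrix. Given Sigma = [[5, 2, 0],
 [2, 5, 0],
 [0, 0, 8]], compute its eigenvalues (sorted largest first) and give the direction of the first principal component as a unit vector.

Step 1 — characteristic polynomial p(λ) = det(λI - Sigma) = λ³ - tr·λ² + c_1·λ - det, where tr = trace, c_1 = sum of the principal 2×2 minors, det = det(Sigma):
  tr = 5 + 5 + 8 = 18,
  c_1 = (5·5 - (2)²) + (5·8 - (0)²) + (5·8 - (0)²) = 21 + 40 + 40 = 101,
  det = 5·(5·8 - (0)²) - (2)·((2)·8 - (0)·(0)) + (0)·((2)·(0) - 5·(0)) = 5·(40) - (2)·(16) + (0)·(0) = 168.
  So p(λ) = λ³ - 18λ² + 101λ - 168.
Step 2 — look for an integer root (rational root theorem: any rational root is an integer divisor of 168). Testing λ = 3:
  p(3) = 27 - 162 + 303 - 168 = 0  ✓
  Dividing out (λ - 3): p(λ) = (λ - 3)(λ² - 15λ + 56).
Step 3 — remaining eigenvalues from the quadratic λ² - 15λ + 56 = 0:
  Δ = 15² - 4·56 = 225 - 224 = 1,  λ = (15 ± √1)/2 = (15 ± 1)/2 = 8 or 7.
  Sorted: λ_1 = 8,  λ_2 = 7,  λ_3 = 3  (check: sum = 18 = tr ✓).

Step 4 — unit eigenvector for λ_1 = 8: v spans the null space of (Sigma - λ_1 I), whose rows are
  r_1 = (-3, 2, 0),  r_2 = (2, -3, 0),  r_3 = (0, 0, 0).
  v is orthogonal to every row, so take v ∝ r_1 × r_2 = ((2)·(0) - (0)·(-3), (0)·(2) - (-3)·(0), (-3)·(-3) - (2)·(2)) = (0, 0, 5).
  Rescale (divide by 5): u = (0, 0, 1).
  ||u|| = √((0)² + (0)² + (1)²) = √(1) = 1,  v_1 = u/||u|| ≈ (0, 0, 1) (||v_1|| = 1).

λ_1 = 8,  λ_2 = 7,  λ_3 = 3;  v_1 ≈ (0, 0, 1)


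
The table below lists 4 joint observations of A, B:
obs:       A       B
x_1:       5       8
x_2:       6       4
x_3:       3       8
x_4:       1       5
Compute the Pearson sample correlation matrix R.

Step 1 — column means:
  mean(A) = (5 + 6 + 3 + 1) / 4 = 15/4 = 3.75
  mean(B) = (8 + 4 + 8 + 5) / 4 = 25/4 = 6.25

Step 2 — sample variances and covariances s[i,j] = (1/(n-1)) · Σ_k (x_{k,i} - mean_i) · (x_{k,j} - mean_j), with n-1 = 3:
  s[A,A] = ((1.25)·(1.25) + (2.25)·(2.25) + (-0.75)·(-0.75) + (-2.75)·(-2.75)) / 3 = 14.75/3 = 4.9167
  s[A,B] = ((1.25)·(1.75) + (2.25)·(-2.25) + (-0.75)·(1.75) + (-2.75)·(-1.25)) / 3 = -0.75/3 = -0.25
  s[B,B] = ((1.75)·(1.75) + (-2.25)·(-2.25) + (1.75)·(1.75) + (-1.25)·(-1.25)) / 3 = 12.75/3 = 4.25
  Sample standard deviations s_i = √(s[i,i]):
  s(A) = √(4.9167) = 2.2174
  s(B) = √(4.25) = 2.0616

Step 3 — r_{ij} = s_{ij} / (s_i · s_j):
  r[A,A] = 1 (diagonal).
  r[A,B] = -0.25 / (2.2174 · 2.0616) = -0.25 / 4.5712 = -0.0547
  r[B,B] = 1 (diagonal).

R is symmetric with unit diagonal. Assembling:

R = [[1, -0.0547],
 [-0.0547, 1]]


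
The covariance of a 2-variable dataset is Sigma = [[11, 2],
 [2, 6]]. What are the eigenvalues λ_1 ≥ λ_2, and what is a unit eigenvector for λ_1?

Step 1 — characteristic polynomial of 2×2 Sigma:
  det(Sigma - λI) = λ² - trace · λ + det = 0.
  trace = 11 + 6 = 17, det = 11·6 - (2)² = 62.
Step 2 — discriminant:
  Δ = trace² - 4·det = 289 - 248 = 41.
Step 3 — eigenvalues:
  λ = (trace ± √Δ)/2 = (17 ± 6.4031)/2,
  λ_1 = 11.7016,  λ_2 = 5.2984.

Step 4 — unit eigenvector for λ_1: solve (Sigma - λ_1 I)v = 0. First row:
  (11 - 11.7016)·v_x + (2)·v_y = 0, i.e. (-0.7016)·v_x + (2)·v_y = 0,
  so v ∝ (b, λ_1 - a) = (2, 0.7016) = u.
  ||u|| = √((2)² + (0.7016)²) = √(4.4922) ≈ 2.1195,
  v_1 = u/||u|| ≈ (0.9436, 0.331) (||v_1|| = 1).

λ_1 = 11.7016,  λ_2 = 5.2984;  v_1 ≈ (0.9436, 0.331)


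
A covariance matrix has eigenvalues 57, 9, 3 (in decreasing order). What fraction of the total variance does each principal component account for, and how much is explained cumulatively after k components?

Step 1 — total variance = trace(Sigma) = Σ λ_i = 57 + 9 + 3 = 69.

Step 2 — fraction explained by component i = λ_i / Σ λ:
  PC1: 57/69 = 0.8261
  PC2: 9/69 = 0.1304
  PC3: 3/69 = 0.0435

Step 3 — cumulative fraction after k components = (λ_1 + ... + λ_k) / Σ λ:
  k = 1: 57/69 = 0.8261
  k = 2: (57 + 9)/69 = 66/69 = 0.9565
  k = 3: (57 + 9 + 3)/69 = 69/69 = 1

Summary (fraction, with percent):

explained: PC1 0.8261 (82.61%), PC2 0.1304 (13.04%), PC3 0.0435 (4.35%);  cumulative: 0.8261, 0.9565, 1


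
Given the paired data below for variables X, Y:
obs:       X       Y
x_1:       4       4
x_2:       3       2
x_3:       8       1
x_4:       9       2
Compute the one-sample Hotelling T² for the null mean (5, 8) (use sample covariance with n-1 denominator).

Step 1 — sample mean vector:
  mean(X) = (4 + 3 + 8 + 9) / 4 = 24/4 = 6
  mean(Y) = (4 + 2 + 1 + 2) / 4 = 9/4 = 2.25
  x̄ = (6, 2.25),  deviation x̄ - mu_0 = (6, 2.25) - (5, 8) = (1, -5.75).

Step 2 — sample covariance matrix, S[i,j] = (1/(n-1)) · Σ_k (x_{k,i} - mean_i) · (x_{k,j} - mean_j), divisor n-1 = 3:
  S[X,X] = ((-2)·(-2) + (-3)·(-3) + (2)·(2) + (3)·(3)) / 3 = 26/3 = 8.6667
  S[X,Y] = ((-2)·(1.75) + (-3)·(-0.25) + (2)·(-1.25) + (3)·(-0.25)) / 3 = -6/3 = -2
  S[Y,Y] = ((1.75)·(1.75) + (-0.25)·(-0.25) + (-1.25)·(-1.25) + (-0.25)·(-0.25)) / 3 = 4.75/3 = 1.5833
  S = [[8.6667, -2],
 [-2, 1.5833]].

Step 3 — invert S. det(S) = 8.6667·1.5833 - (-2)² = 9.7222.
  S^{-1} = (1/det) · [[d, -b], [-b, a]] = [[0.1629, 0.2057],
 [0.2057, 0.8914]].

Step 4 — quadratic form (x̄ - mu_0)^T · S^{-1} · (x̄ - mu_0):
  S^{-1} · (x̄ - mu_0) = (-1.02, -4.92),
  (x̄ - mu_0)^T · [...] = (1)·(-1.02) + (-5.75)·(-4.92) = 27.27.

Step 5 — scale by n: T² = 4 · 27.27 = 109.08.

T² ≈ 109.08


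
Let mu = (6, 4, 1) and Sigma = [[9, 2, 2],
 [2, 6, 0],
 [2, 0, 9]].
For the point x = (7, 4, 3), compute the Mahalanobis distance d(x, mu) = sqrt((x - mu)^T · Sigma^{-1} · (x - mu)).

Step 1 — centre the observation: (x - mu) = (1, 0, 2).

Step 2 — invert Sigma (cofactor / det for 3×3, or solve directly):
  Sigma^{-1} = [[0.1268, -0.0423, -0.0282],
 [-0.0423, 0.1808, 0.0094],
 [-0.0282, 0.0094, 0.1174]].

Step 3 — form the quadratic (x - mu)^T · Sigma^{-1} · (x - mu):
  Sigma^{-1} · (x - mu) = (0.0704, -0.0235, 0.2066).
  (x - mu)^T · [Sigma^{-1} · (x - mu)] = (1)·(0.0704) + (0)·(-0.0235) + (2)·(0.2066) = 0.4836.

Step 4 — take square root: d = √(0.4836) ≈ 0.6954.

d(x, mu) = √(0.4836) ≈ 0.6954


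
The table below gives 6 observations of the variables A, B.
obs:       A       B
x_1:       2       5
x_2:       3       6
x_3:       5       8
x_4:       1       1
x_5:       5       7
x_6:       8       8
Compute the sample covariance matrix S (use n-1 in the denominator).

Step 1 — column means:
  mean(A) = (2 + 3 + 5 + 1 + 5 + 8) / 6 = 24/6 = 4
  mean(B) = (5 + 6 + 8 + 1 + 7 + 8) / 6 = 35/6 = 5.8333

Step 2 — sample covariance S[i,j] = (1/(n-1)) · Σ_k (x_{k,i} - mean_i) · (x_{k,j} - mean_j), with n-1 = 5.
  S[A,A] = ((-2)·(-2) + (-1)·(-1) + (1)·(1) + (-3)·(-3) + (1)·(1) + (4)·(4)) / 5 = 32/5 = 6.4
  S[A,B] = ((-2)·(-0.8333) + (-1)·(0.1667) + (1)·(2.1667) + (-3)·(-4.8333) + (1)·(1.1667) + (4)·(2.1667)) / 5 = 28/5 = 5.6
  S[B,B] = ((-0.8333)·(-0.8333) + (0.1667)·(0.1667) + (2.1667)·(2.1667) + (-4.8333)·(-4.8333) + (1.1667)·(1.1667) + (2.1667)·(2.1667)) / 5 = 34.8333/5 = 6.9667

S is symmetric (S[j,i] = S[i,j]). Assembling:

S = [[6.4, 5.6],
 [5.6, 6.9667]]


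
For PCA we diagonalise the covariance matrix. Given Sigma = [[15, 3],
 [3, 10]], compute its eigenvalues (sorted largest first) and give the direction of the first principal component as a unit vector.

Step 1 — characteristic polynomial of 2×2 Sigma:
  det(Sigma - λI) = λ² - trace · λ + det = 0.
  trace = 15 + 10 = 25, det = 15·10 - (3)² = 141.
Step 2 — discriminant:
  Δ = trace² - 4·det = 625 - 564 = 61.
Step 3 — eigenvalues:
  λ = (trace ± √Δ)/2 = (25 ± 7.8102)/2,
  λ_1 = 16.4051,  λ_2 = 8.5949.

Step 4 — unit eigenvector for λ_1: solve (Sigma - λ_1 I)v = 0. First row:
  (15 - 16.4051)·v_x + (3)·v_y = 0, i.e. (-1.4051)·v_x + (3)·v_y = 0,
  so v ∝ (b, λ_1 - a) = (3, 1.4051) = u.
  ||u|| = √((3)² + (1.4051)²) = √(10.9744) ≈ 3.3128,
  v_1 = u/||u|| ≈ (0.9056, 0.4242) (||v_1|| = 1).

λ_1 = 16.4051,  λ_2 = 8.5949;  v_1 ≈ (0.9056, 0.4242)


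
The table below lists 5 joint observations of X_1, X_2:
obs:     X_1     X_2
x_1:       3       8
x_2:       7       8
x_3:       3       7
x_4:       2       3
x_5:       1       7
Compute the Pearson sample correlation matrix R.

Step 1 — column means:
  mean(X_1) = (3 + 7 + 3 + 2 + 1) / 5 = 16/5 = 3.2
  mean(X_2) = (8 + 8 + 7 + 3 + 7) / 5 = 33/5 = 6.6

Step 2 — sample variances and covariances s[i,j] = (1/(n-1)) · Σ_k (x_{k,i} - mean_i) · (x_{k,j} - mean_j), with n-1 = 4:
  s[X_1,X_1] = ((-0.2)·(-0.2) + (3.8)·(3.8) + (-0.2)·(-0.2) + (-1.2)·(-1.2) + (-2.2)·(-2.2)) / 4 = 20.8/4 = 5.2
  s[X_1,X_2] = ((-0.2)·(1.4) + (3.8)·(1.4) + (-0.2)·(0.4) + (-1.2)·(-3.6) + (-2.2)·(0.4)) / 4 = 8.4/4 = 2.1
  s[X_2,X_2] = ((1.4)·(1.4) + (1.4)·(1.4) + (0.4)·(0.4) + (-3.6)·(-3.6) + (0.4)·(0.4)) / 4 = 17.2/4 = 4.3
  Sample standard deviations s_i = √(s[i,i]):
  s(X_1) = √(5.2) = 2.2804
  s(X_2) = √(4.3) = 2.0736

Step 3 — r_{ij} = s_{ij} / (s_i · s_j):
  r[X_1,X_1] = 1 (diagonal).
  r[X_1,X_2] = 2.1 / (2.2804 · 2.0736) = 2.1 / 4.7286 = 0.4441
  r[X_2,X_2] = 1 (diagonal).

R is symmetric with unit diagonal. Assembling:

R = [[1, 0.4441],
 [0.4441, 1]]


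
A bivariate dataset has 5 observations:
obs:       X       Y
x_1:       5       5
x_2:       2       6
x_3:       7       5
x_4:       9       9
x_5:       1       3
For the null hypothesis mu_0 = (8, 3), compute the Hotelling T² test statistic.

Step 1 — sample mean vector:
  mean(X) = (5 + 2 + 7 + 9 + 1) / 5 = 24/5 = 4.8
  mean(Y) = (5 + 6 + 5 + 9 + 3) / 5 = 28/5 = 5.6
  x̄ = (4.8, 5.6),  deviation x̄ - mu_0 = (4.8, 5.6) - (8, 3) = (-3.2, 2.6).

Step 2 — sample covariance matrix, S[i,j] = (1/(n-1)) · Σ_k (x_{k,i} - mean_i) · (x_{k,j} - mean_j), divisor n-1 = 4:
  S[X,X] = ((0.2)·(0.2) + (-2.8)·(-2.8) + (2.2)·(2.2) + (4.2)·(4.2) + (-3.8)·(-3.8)) / 4 = 44.8/4 = 11.2
  S[X,Y] = ((0.2)·(-0.6) + (-2.8)·(0.4) + (2.2)·(-0.6) + (4.2)·(3.4) + (-3.8)·(-2.6)) / 4 = 21.6/4 = 5.4
  S[Y,Y] = ((-0.6)·(-0.6) + (0.4)·(0.4) + (-0.6)·(-0.6) + (3.4)·(3.4) + (-2.6)·(-2.6)) / 4 = 19.2/4 = 4.8
  S = [[11.2, 5.4],
 [5.4, 4.8]].

Step 3 — invert S. det(S) = 11.2·4.8 - (5.4)² = 24.6.
  S^{-1} = (1/det) · [[d, -b], [-b, a]] = [[0.1951, -0.2195],
 [-0.2195, 0.4553]].

Step 4 — quadratic form (x̄ - mu_0)^T · S^{-1} · (x̄ - mu_0):
  S^{-1} · (x̄ - mu_0) = (-1.1951, 1.8862),
  (x̄ - mu_0)^T · [...] = (-3.2)·(-1.1951) + (2.6)·(1.8862) = 8.7285.

Step 5 — scale by n: T² = 5 · 8.7285 = 43.6423.

T² ≈ 43.6423


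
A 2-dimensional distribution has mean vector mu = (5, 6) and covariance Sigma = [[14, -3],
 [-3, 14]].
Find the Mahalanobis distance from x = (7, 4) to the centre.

Step 1 — centre the observation: (x - mu) = (2, -2).

Step 2 — invert Sigma. det(Sigma) = 14·14 - (-3)² = 187.
  Sigma^{-1} = (1/det) · [[d, -b], [-b, a]] = [[0.0749, 0.016],
 [0.016, 0.0749]].

Step 3 — form the quadratic (x - mu)^T · Sigma^{-1} · (x - mu):
  Sigma^{-1} · (x - mu) = (0.1176, -0.1176).
  (x - mu)^T · [Sigma^{-1} · (x - mu)] = (2)·(0.1176) + (-2)·(-0.1176) = 0.4706.

Step 4 — take square root: d = √(0.4706) ≈ 0.686.

d(x, mu) = √(0.4706) ≈ 0.686


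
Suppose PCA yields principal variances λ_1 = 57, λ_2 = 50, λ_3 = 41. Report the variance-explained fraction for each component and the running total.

Step 1 — total variance = trace(Sigma) = Σ λ_i = 57 + 50 + 41 = 148.

Step 2 — fraction explained by component i = λ_i / Σ λ:
  PC1: 57/148 = 0.3851
  PC2: 50/148 = 0.3378
  PC3: 41/148 = 0.277

Step 3 — cumulative fraction after k components = (λ_1 + ... + λ_k) / Σ λ:
  k = 1: 57/148 = 0.3851
  k = 2: (57 + 50)/148 = 107/148 = 0.723
  k = 3: (57 + 50 + 41)/148 = 148/148 = 1

Summary (fraction, with percent):

explained: PC1 0.3851 (38.51%), PC2 0.3378 (33.78%), PC3 0.277 (27.7%);  cumulative: 0.3851, 0.723, 1


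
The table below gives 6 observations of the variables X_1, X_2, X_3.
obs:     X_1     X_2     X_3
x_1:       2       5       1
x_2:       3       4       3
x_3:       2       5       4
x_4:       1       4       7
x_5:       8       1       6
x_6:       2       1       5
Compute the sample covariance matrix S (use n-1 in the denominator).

Step 1 — column means:
  mean(X_1) = (2 + 3 + 2 + 1 + 8 + 2) / 6 = 18/6 = 3
  mean(X_2) = (5 + 4 + 5 + 4 + 1 + 1) / 6 = 20/6 = 3.3333
  mean(X_3) = (1 + 3 + 4 + 7 + 6 + 5) / 6 = 26/6 = 4.3333

Step 2 — sample covariance S[i,j] = (1/(n-1)) · Σ_k (x_{k,i} - mean_i) · (x_{k,j} - mean_j), with n-1 = 5.
  S[X_1,X_1] = ((-1)·(-1) + (0)·(0) + (-1)·(-1) + (-2)·(-2) + (5)·(5) + (-1)·(-1)) / 5 = 32/5 = 6.4
  S[X_1,X_2] = ((-1)·(1.6667) + (0)·(0.6667) + (-1)·(1.6667) + (-2)·(0.6667) + (5)·(-2.3333) + (-1)·(-2.3333)) / 5 = -14/5 = -2.8
  S[X_1,X_3] = ((-1)·(-3.3333) + (0)·(-1.3333) + (-1)·(-0.3333) + (-2)·(2.6667) + (5)·(1.6667) + (-1)·(0.6667)) / 5 = 6/5 = 1.2
  S[X_2,X_2] = ((1.6667)·(1.6667) + (0.6667)·(0.6667) + (1.6667)·(1.6667) + (0.6667)·(0.6667) + (-2.3333)·(-2.3333) + (-2.3333)·(-2.3333)) / 5 = 17.3333/5 = 3.4667
  S[X_2,X_3] = ((1.6667)·(-3.3333) + (0.6667)·(-1.3333) + (1.6667)·(-0.3333) + (0.6667)·(2.6667) + (-2.3333)·(1.6667) + (-2.3333)·(0.6667)) / 5 = -10.6667/5 = -2.1333
  S[X_3,X_3] = ((-3.3333)·(-3.3333) + (-1.3333)·(-1.3333) + (-0.3333)·(-0.3333) + (2.6667)·(2.6667) + (1.6667)·(1.6667) + (0.6667)·(0.6667)) / 5 = 23.3333/5 = 4.6667

S is symmetric (S[j,i] = S[i,j]). Assembling:

S = [[6.4, -2.8, 1.2],
 [-2.8, 3.4667, -2.1333],
 [1.2, -2.1333, 4.6667]]


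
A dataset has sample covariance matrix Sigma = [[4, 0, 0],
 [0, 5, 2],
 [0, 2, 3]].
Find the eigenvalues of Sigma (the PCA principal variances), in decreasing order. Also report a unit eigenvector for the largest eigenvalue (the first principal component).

Step 1 — characteristic polynomial p(λ) = det(λI - Sigma) = λ³ - tr·λ² + c_1·λ - det, where tr = trace, c_1 = sum of the principal 2×2 minors, det = det(Sigma):
  tr = 4 + 5 + 3 = 12,
  c_1 = (4·5 - (0)²) + (4·3 - (0)²) + (5·3 - (2)²) = 20 + 12 + 11 = 43,
  det = 4·(5·3 - (2)²) - (0)·((0)·3 - (2)·(0)) + (0)·((0)·(2) - 5·(0)) = 4·(11) - (0)·(0) + (0)·(0) = 44.
  So p(λ) = λ³ - 12λ² + 43λ - 44.
Step 2 — look for an integer root (rational root theorem: any rational root is an integer divisor of 44). Testing λ = 4:
  p(4) = 64 - 192 + 172 - 44 = 0  ✓
  Dividing out (λ - 4): p(λ) = (λ - 4)(λ² - 8λ + 11).
Step 3 — remaining eigenvalues from the quadratic λ² - 8λ + 11 = 0:
  Δ = 8² - 4·11 = 64 - 44 = 20,  λ = (8 ± √20)/2 = (8 ± 4.4721)/2 ≈ 6.2361 or 1.7639.
  Sorted: λ_1 = 6.2361,  λ_2 = 4,  λ_3 = 1.7639  (check: sum = 12 = tr ✓).

Step 4 — unit eigenvector for λ_1 ≈ 6.2361: v spans the null space of (Sigma - λ_1 I), whose rows are
  r_1 = (-2.2361, 0, 0),  r_2 = (0, -1.2361, 2),  r_3 = (0, 2, -3.2361).
  v is orthogonal to every row, so take v ∝ r_1 × r_2 = ((0)·(2) - (0)·(-1.2361), (0)·(0) - (-2.2361)·(2), (-2.2361)·(-1.2361) - (0)·(0)) ≈ (0, 4.4721, 2.7639).
  Let u = (0, 4.4721, 2.7639).
  ||u|| = √((0)² + (4.4721)² + (2.7639)²) = √(27.6393) ≈ 5.2573,  v_1 = u/||u|| ≈ (0, 0.8507, 0.5257) (||v_1|| = 1).

λ_1 = 6.2361,  λ_2 = 4,  λ_3 = 1.7639;  v_1 ≈ (0, 0.8507, 0.5257)


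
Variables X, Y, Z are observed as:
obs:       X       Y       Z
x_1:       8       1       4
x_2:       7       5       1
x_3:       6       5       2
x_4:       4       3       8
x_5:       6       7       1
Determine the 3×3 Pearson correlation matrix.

Step 1 — column means:
  mean(X) = (8 + 7 + 6 + 4 + 6) / 5 = 31/5 = 6.2
  mean(Y) = (1 + 5 + 5 + 3 + 7) / 5 = 21/5 = 4.2
  mean(Z) = (4 + 1 + 2 + 8 + 1) / 5 = 16/5 = 3.2

Step 2 — sample variances and covariances s[i,j] = (1/(n-1)) · Σ_k (x_{k,i} - mean_i) · (x_{k,j} - mean_j), with n-1 = 4:
  s[X,X] = ((1.8)·(1.8) + (0.8)·(0.8) + (-0.2)·(-0.2) + (-2.2)·(-2.2) + (-0.2)·(-0.2)) / 4 = 8.8/4 = 2.2
  s[X,Y] = ((1.8)·(-3.2) + (0.8)·(0.8) + (-0.2)·(0.8) + (-2.2)·(-1.2) + (-0.2)·(2.8)) / 4 = -3.2/4 = -0.8
  s[X,Z] = ((1.8)·(0.8) + (0.8)·(-2.2) + (-0.2)·(-1.2) + (-2.2)·(4.8) + (-0.2)·(-2.2)) / 4 = -10.2/4 = -2.55
  s[Y,Y] = ((-3.2)·(-3.2) + (0.8)·(0.8) + (0.8)·(0.8) + (-1.2)·(-1.2) + (2.8)·(2.8)) / 4 = 20.8/4 = 5.2
  s[Y,Z] = ((-3.2)·(0.8) + (0.8)·(-2.2) + (0.8)·(-1.2) + (-1.2)·(4.8) + (2.8)·(-2.2)) / 4 = -17.2/4 = -4.3
  s[Z,Z] = ((0.8)·(0.8) + (-2.2)·(-2.2) + (-1.2)·(-1.2) + (4.8)·(4.8) + (-2.2)·(-2.2)) / 4 = 34.8/4 = 8.7
  Sample standard deviations s_i = √(s[i,i]):
  s(X) = √(2.2) = 1.4832
  s(Y) = √(5.2) = 2.2804
  s(Z) = √(8.7) = 2.9496

Step 3 — r_{ij} = s_{ij} / (s_i · s_j):
  r[X,X] = 1 (diagonal).
  r[X,Y] = -0.8 / (1.4832 · 2.2804) = -0.8 / 3.3823 = -0.2365
  r[X,Z] = -2.55 / (1.4832 · 2.9496) = -2.55 / 4.3749 = -0.5829
  r[Y,Y] = 1 (diagonal).
  r[Y,Z] = -4.3 / (2.2804 · 2.9496) = -4.3 / 6.7261 = -0.6393
  r[Z,Z] = 1 (diagonal).

R is symmetric with unit diagonal. Assembling:

R = [[1, -0.2365, -0.5829],
 [-0.2365, 1, -0.6393],
 [-0.5829, -0.6393, 1]]


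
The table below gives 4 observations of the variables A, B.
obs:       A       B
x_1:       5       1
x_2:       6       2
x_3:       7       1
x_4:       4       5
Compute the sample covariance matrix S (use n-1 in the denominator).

Step 1 — column means:
  mean(A) = (5 + 6 + 7 + 4) / 4 = 22/4 = 5.5
  mean(B) = (1 + 2 + 1 + 5) / 4 = 9/4 = 2.25

Step 2 — sample covariance S[i,j] = (1/(n-1)) · Σ_k (x_{k,i} - mean_i) · (x_{k,j} - mean_j), with n-1 = 3.
  S[A,A] = ((-0.5)·(-0.5) + (0.5)·(0.5) + (1.5)·(1.5) + (-1.5)·(-1.5)) / 3 = 5/3 = 1.6667
  S[A,B] = ((-0.5)·(-1.25) + (0.5)·(-0.25) + (1.5)·(-1.25) + (-1.5)·(2.75)) / 3 = -5.5/3 = -1.8333
  S[B,B] = ((-1.25)·(-1.25) + (-0.25)·(-0.25) + (-1.25)·(-1.25) + (2.75)·(2.75)) / 3 = 10.75/3 = 3.5833

S is symmetric (S[j,i] = S[i,j]). Assembling:

S = [[1.6667, -1.8333],
 [-1.8333, 3.5833]]


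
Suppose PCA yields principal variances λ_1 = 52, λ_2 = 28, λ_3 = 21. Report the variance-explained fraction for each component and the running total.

Step 1 — total variance = trace(Sigma) = Σ λ_i = 52 + 28 + 21 = 101.

Step 2 — fraction explained by component i = λ_i / Σ λ:
  PC1: 52/101 = 0.5149
  PC2: 28/101 = 0.2772
  PC3: 21/101 = 0.2079

Step 3 — cumulative fraction after k components = (λ_1 + ... + λ_k) / Σ λ:
  k = 1: 52/101 = 0.5149
  k = 2: (52 + 28)/101 = 80/101 = 0.7921
  k = 3: (52 + 28 + 21)/101 = 101/101 = 1

Summary (fraction, with percent):

explained: PC1 0.5149 (51.49%), PC2 0.2772 (27.72%), PC3 0.2079 (20.79%);  cumulative: 0.5149, 0.7921, 1


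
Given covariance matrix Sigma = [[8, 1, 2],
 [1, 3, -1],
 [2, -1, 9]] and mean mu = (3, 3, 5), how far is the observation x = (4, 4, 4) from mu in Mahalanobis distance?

Step 1 — centre the observation: (x - mu) = (1, 1, -1).

Step 2 — invert Sigma (cofactor / det for 3×3, or solve directly):
  Sigma^{-1} = [[0.1421, -0.0601, -0.0383],
 [-0.0601, 0.3716, 0.0546],
 [-0.0383, 0.0546, 0.1257]].

Step 3 — form the quadratic (x - mu)^T · Sigma^{-1} · (x - mu):
  Sigma^{-1} · (x - mu) = (0.1202, 0.2568, -0.1093).
  (x - mu)^T · [Sigma^{-1} · (x - mu)] = (1)·(0.1202) + (1)·(0.2568) + (-1)·(-0.1093) = 0.4863.

Step 4 — take square root: d = √(0.4863) ≈ 0.6974.

d(x, mu) = √(0.4863) ≈ 0.6974


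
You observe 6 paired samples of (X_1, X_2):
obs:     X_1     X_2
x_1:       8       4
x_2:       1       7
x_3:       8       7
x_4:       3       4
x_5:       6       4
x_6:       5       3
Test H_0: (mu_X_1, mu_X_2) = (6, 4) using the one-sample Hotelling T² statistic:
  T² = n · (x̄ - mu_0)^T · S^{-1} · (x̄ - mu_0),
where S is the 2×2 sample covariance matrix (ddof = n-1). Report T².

Step 1 — sample mean vector:
  mean(X_1) = (8 + 1 + 8 + 3 + 6 + 5) / 6 = 31/6 = 5.1667
  mean(X_2) = (4 + 7 + 7 + 4 + 4 + 3) / 6 = 29/6 = 4.8333
  x̄ = (5.1667, 4.8333),  deviation x̄ - mu_0 = (5.1667, 4.8333) - (6, 4) = (-0.8333, 0.8333).

Step 2 — sample covariance matrix, S[i,j] = (1/(n-1)) · Σ_k (x_{k,i} - mean_i) · (x_{k,j} - mean_j), divisor n-1 = 5:
  S[X_1,X_1] = ((2.8333)·(2.8333) + (-4.1667)·(-4.1667) + (2.8333)·(2.8333) + (-2.1667)·(-2.1667) + (0.8333)·(0.8333) + (-0.1667)·(-0.1667)) / 5 = 38.8333/5 = 7.7667
  S[X_1,X_2] = ((2.8333)·(-0.8333) + (-4.1667)·(2.1667) + (2.8333)·(2.1667) + (-2.1667)·(-0.8333) + (0.8333)·(-0.8333) + (-0.1667)·(-1.8333)) / 5 = -3.8333/5 = -0.7667
  S[X_2,X_2] = ((-0.8333)·(-0.8333) + (2.1667)·(2.1667) + (2.1667)·(2.1667) + (-0.8333)·(-0.8333) + (-0.8333)·(-0.8333) + (-1.8333)·(-1.8333)) / 5 = 14.8333/5 = 2.9667
  S = [[7.7667, -0.7667],
 [-0.7667, 2.9667]].

Step 3 — invert S. det(S) = 7.7667·2.9667 - (-0.7667)² = 22.4533.
  S^{-1} = (1/det) · [[d, -b], [-b, a]] = [[0.1321, 0.0341],
 [0.0341, 0.3459]].

Step 4 — quadratic form (x̄ - mu_0)^T · S^{-1} · (x̄ - mu_0):
  S^{-1} · (x̄ - mu_0) = (-0.0817, 0.2598),
  (x̄ - mu_0)^T · [...] = (-0.8333)·(-0.0817) + (0.8333)·(0.2598) = 0.2845.

Step 5 — scale by n: T² = 6 · 0.2845 = 1.7072.

T² ≈ 1.7072


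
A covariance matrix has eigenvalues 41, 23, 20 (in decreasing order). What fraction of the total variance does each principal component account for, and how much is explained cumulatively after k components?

Step 1 — total variance = trace(Sigma) = Σ λ_i = 41 + 23 + 20 = 84.

Step 2 — fraction explained by component i = λ_i / Σ λ:
  PC1: 41/84 = 0.4881
  PC2: 23/84 = 0.2738
  PC3: 20/84 = 0.2381

Step 3 — cumulative fraction after k components = (λ_1 + ... + λ_k) / Σ λ:
  k = 1: 41/84 = 0.4881
  k = 2: (41 + 23)/84 = 64/84 = 0.7619
  k = 3: (41 + 23 + 20)/84 = 84/84 = 1

Summary (fraction, with percent):

explained: PC1 0.4881 (48.81%), PC2 0.2738 (27.38%), PC3 0.2381 (23.81%);  cumulative: 0.4881, 0.7619, 1


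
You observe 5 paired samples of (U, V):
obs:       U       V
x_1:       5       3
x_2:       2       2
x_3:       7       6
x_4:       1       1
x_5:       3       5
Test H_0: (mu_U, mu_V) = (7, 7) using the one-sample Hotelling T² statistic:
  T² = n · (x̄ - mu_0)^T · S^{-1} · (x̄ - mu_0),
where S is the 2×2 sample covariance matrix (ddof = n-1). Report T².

Step 1 — sample mean vector:
  mean(U) = (5 + 2 + 7 + 1 + 3) / 5 = 18/5 = 3.6
  mean(V) = (3 + 2 + 6 + 1 + 5) / 5 = 17/5 = 3.4
  x̄ = (3.6, 3.4),  deviation x̄ - mu_0 = (3.6, 3.4) - (7, 7) = (-3.4, -3.6).

Step 2 — sample covariance matrix, S[i,j] = (1/(n-1)) · Σ_k (x_{k,i} - mean_i) · (x_{k,j} - mean_j), divisor n-1 = 4:
  S[U,U] = ((1.4)·(1.4) + (-1.6)·(-1.6) + (3.4)·(3.4) + (-2.6)·(-2.6) + (-0.6)·(-0.6)) / 4 = 23.2/4 = 5.8
  S[U,V] = ((1.4)·(-0.4) + (-1.6)·(-1.4) + (3.4)·(2.6) + (-2.6)·(-2.4) + (-0.6)·(1.6)) / 4 = 15.8/4 = 3.95
  S[V,V] = ((-0.4)·(-0.4) + (-1.4)·(-1.4) + (2.6)·(2.6) + (-2.4)·(-2.4) + (1.6)·(1.6)) / 4 = 17.2/4 = 4.3
  S = [[5.8, 3.95],
 [3.95, 4.3]].

Step 3 — invert S. det(S) = 5.8·4.3 - (3.95)² = 9.3375.
  S^{-1} = (1/det) · [[d, -b], [-b, a]] = [[0.4605, -0.423],
 [-0.423, 0.6212]].

Step 4 — quadratic form (x̄ - mu_0)^T · S^{-1} · (x̄ - mu_0):
  S^{-1} · (x̄ - mu_0) = (-0.0428, -0.7979),
  (x̄ - mu_0)^T · [...] = (-3.4)·(-0.0428) + (-3.6)·(-0.7979) = 3.0179.

Step 5 — scale by n: T² = 5 · 3.0179 = 15.0897.

T² ≈ 15.0897


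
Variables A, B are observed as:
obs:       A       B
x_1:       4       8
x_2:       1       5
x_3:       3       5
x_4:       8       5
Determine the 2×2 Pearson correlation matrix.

Step 1 — column means:
  mean(A) = (4 + 1 + 3 + 8) / 4 = 16/4 = 4
  mean(B) = (8 + 5 + 5 + 5) / 4 = 23/4 = 5.75

Step 2 — sample variances and covariances s[i,j] = (1/(n-1)) · Σ_k (x_{k,i} - mean_i) · (x_{k,j} - mean_j), with n-1 = 3:
  s[A,A] = ((0)·(0) + (-3)·(-3) + (-1)·(-1) + (4)·(4)) / 3 = 26/3 = 8.6667
  s[A,B] = ((0)·(2.25) + (-3)·(-0.75) + (-1)·(-0.75) + (4)·(-0.75)) / 3 = 0/3 = 0
  s[B,B] = ((2.25)·(2.25) + (-0.75)·(-0.75) + (-0.75)·(-0.75) + (-0.75)·(-0.75)) / 3 = 6.75/3 = 2.25
  Sample standard deviations s_i = √(s[i,i]):
  s(A) = √(8.6667) = 2.9439
  s(B) = √(2.25) = 1.5

Step 3 — r_{ij} = s_{ij} / (s_i · s_j):
  r[A,A] = 1 (diagonal).
  r[A,B] = 0 / (2.9439 · 1.5) = 0 / 4.4159 = 0
  r[B,B] = 1 (diagonal).

R is symmetric with unit diagonal. Assembling:

R = [[1, 0],
 [0, 1]]


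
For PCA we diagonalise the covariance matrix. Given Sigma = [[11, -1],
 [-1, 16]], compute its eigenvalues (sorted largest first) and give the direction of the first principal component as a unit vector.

Step 1 — characteristic polynomial of 2×2 Sigma:
  det(Sigma - λI) = λ² - trace · λ + det = 0.
  trace = 11 + 16 = 27, det = 11·16 - (-1)² = 175.
Step 2 — discriminant:
  Δ = trace² - 4·det = 729 - 700 = 29.
Step 3 — eigenvalues:
  λ = (trace ± √Δ)/2 = (27 ± 5.3852)/2,
  λ_1 = 16.1926,  λ_2 = 10.8074.

Step 4 — unit eigenvector for λ_1: solve (Sigma - λ_1 I)v = 0. First row:
  (11 - 16.1926)·v_x + (-1)·v_y = 0, i.e. (-5.1926)·v_x + (-1)·v_y = 0,
  so v ∝ (b, λ_1 - a) = (-1, 5.1926); multiply by -1 so the first entry is positive: u = (1, -5.1926).
  ||u|| = √((1)² + (-5.1926)²) = √(27.9629) ≈ 5.288,
  v_1 = u/||u|| ≈ (0.1891, -0.982) (||v_1|| = 1).

λ_1 = 16.1926,  λ_2 = 10.8074;  v_1 ≈ (0.1891, -0.982)


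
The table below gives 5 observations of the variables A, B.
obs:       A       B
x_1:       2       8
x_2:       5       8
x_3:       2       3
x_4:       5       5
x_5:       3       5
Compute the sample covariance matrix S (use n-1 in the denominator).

Step 1 — column means:
  mean(A) = (2 + 5 + 2 + 5 + 3) / 5 = 17/5 = 3.4
  mean(B) = (8 + 8 + 3 + 5 + 5) / 5 = 29/5 = 5.8

Step 2 — sample covariance S[i,j] = (1/(n-1)) · Σ_k (x_{k,i} - mean_i) · (x_{k,j} - mean_j), with n-1 = 4.
  S[A,A] = ((-1.4)·(-1.4) + (1.6)·(1.6) + (-1.4)·(-1.4) + (1.6)·(1.6) + (-0.4)·(-0.4)) / 4 = 9.2/4 = 2.3
  S[A,B] = ((-1.4)·(2.2) + (1.6)·(2.2) + (-1.4)·(-2.8) + (1.6)·(-0.8) + (-0.4)·(-0.8)) / 4 = 3.4/4 = 0.85
  S[B,B] = ((2.2)·(2.2) + (2.2)·(2.2) + (-2.8)·(-2.8) + (-0.8)·(-0.8) + (-0.8)·(-0.8)) / 4 = 18.8/4 = 4.7

S is symmetric (S[j,i] = S[i,j]). Assembling:

S = [[2.3, 0.85],
 [0.85, 4.7]]


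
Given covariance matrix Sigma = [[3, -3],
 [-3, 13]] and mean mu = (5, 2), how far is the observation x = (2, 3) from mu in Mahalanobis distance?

Step 1 — centre the observation: (x - mu) = (-3, 1).

Step 2 — invert Sigma. det(Sigma) = 3·13 - (-3)² = 30.
  Sigma^{-1} = (1/det) · [[d, -b], [-b, a]] = [[0.4333, 0.1],
 [0.1, 0.1]].

Step 3 — form the quadratic (x - mu)^T · Sigma^{-1} · (x - mu):
  Sigma^{-1} · (x - mu) = (-1.2, -0.2).
  (x - mu)^T · [Sigma^{-1} · (x - mu)] = (-3)·(-1.2) + (1)·(-0.2) = 3.4.

Step 4 — take square root: d = √(3.4) ≈ 1.8439.

d(x, mu) = √(3.4) ≈ 1.8439


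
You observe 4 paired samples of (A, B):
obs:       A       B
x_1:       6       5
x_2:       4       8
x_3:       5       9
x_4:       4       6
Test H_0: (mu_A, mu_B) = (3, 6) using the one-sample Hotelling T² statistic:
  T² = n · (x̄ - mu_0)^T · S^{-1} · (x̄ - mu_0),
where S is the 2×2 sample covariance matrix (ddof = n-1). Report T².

Step 1 — sample mean vector:
  mean(A) = (6 + 4 + 5 + 4) / 4 = 19/4 = 4.75
  mean(B) = (5 + 8 + 9 + 6) / 4 = 28/4 = 7
  x̄ = (4.75, 7),  deviation x̄ - mu_0 = (4.75, 7) - (3, 6) = (1.75, 1).

Step 2 — sample covariance matrix, S[i,j] = (1/(n-1)) · Σ_k (x_{k,i} - mean_i) · (x_{k,j} - mean_j), divisor n-1 = 3:
  S[A,A] = ((1.25)·(1.25) + (-0.75)·(-0.75) + (0.25)·(0.25) + (-0.75)·(-0.75)) / 3 = 2.75/3 = 0.9167
  S[A,B] = ((1.25)·(-2) + (-0.75)·(1) + (0.25)·(2) + (-0.75)·(-1)) / 3 = -2/3 = -0.6667
  S[B,B] = ((-2)·(-2) + (1)·(1) + (2)·(2) + (-1)·(-1)) / 3 = 10/3 = 3.3333
  S = [[0.9167, -0.6667],
 [-0.6667, 3.3333]].

Step 3 — invert S. det(S) = 0.9167·3.3333 - (-0.6667)² = 2.6111.
  S^{-1} = (1/det) · [[d, -b], [-b, a]] = [[1.2766, 0.2553],
 [0.2553, 0.3511]].

Step 4 — quadratic form (x̄ - mu_0)^T · S^{-1} · (x̄ - mu_0):
  S^{-1} · (x̄ - mu_0) = (2.4894, 0.7979),
  (x̄ - mu_0)^T · [...] = (1.75)·(2.4894) + (1)·(0.7979) = 5.1543.

Step 5 — scale by n: T² = 4 · 5.1543 = 20.617.

T² ≈ 20.617


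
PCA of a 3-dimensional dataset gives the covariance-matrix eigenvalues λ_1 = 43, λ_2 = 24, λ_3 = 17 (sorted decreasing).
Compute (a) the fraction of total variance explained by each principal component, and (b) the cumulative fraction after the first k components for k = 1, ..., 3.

Step 1 — total variance = trace(Sigma) = Σ λ_i = 43 + 24 + 17 = 84.

Step 2 — fraction explained by component i = λ_i / Σ λ:
  PC1: 43/84 = 0.5119
  PC2: 24/84 = 0.2857
  PC3: 17/84 = 0.2024

Step 3 — cumulative fraction after k components = (λ_1 + ... + λ_k) / Σ λ:
  k = 1: 43/84 = 0.5119
  k = 2: (43 + 24)/84 = 67/84 = 0.7976
  k = 3: (43 + 24 + 17)/84 = 84/84 = 1

Summary (fraction, with percent):

explained: PC1 0.5119 (51.19%), PC2 0.2857 (28.57%), PC3 0.2024 (20.24%);  cumulative: 0.5119, 0.7976, 1


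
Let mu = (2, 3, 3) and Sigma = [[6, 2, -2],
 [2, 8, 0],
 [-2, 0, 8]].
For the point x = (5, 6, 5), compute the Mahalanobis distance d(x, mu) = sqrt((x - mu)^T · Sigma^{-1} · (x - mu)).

Step 1 — centre the observation: (x - mu) = (3, 3, 2).

Step 2 — invert Sigma (cofactor / det for 3×3, or solve directly):
  Sigma^{-1} = [[0.2, -0.05, 0.05],
 [-0.05, 0.1375, -0.0125],
 [0.05, -0.0125, 0.1375]].

Step 3 — form the quadratic (x - mu)^T · Sigma^{-1} · (x - mu):
  Sigma^{-1} · (x - mu) = (0.55, 0.2375, 0.3875).
  (x - mu)^T · [Sigma^{-1} · (x - mu)] = (3)·(0.55) + (3)·(0.2375) + (2)·(0.3875) = 3.1375.

Step 4 — take square root: d = √(3.1375) ≈ 1.7713.

d(x, mu) = √(3.1375) ≈ 1.7713


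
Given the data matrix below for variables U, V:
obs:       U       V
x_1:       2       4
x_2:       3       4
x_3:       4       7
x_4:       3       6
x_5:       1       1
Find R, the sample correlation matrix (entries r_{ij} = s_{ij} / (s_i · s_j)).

Step 1 — column means:
  mean(U) = (2 + 3 + 4 + 3 + 1) / 5 = 13/5 = 2.6
  mean(V) = (4 + 4 + 7 + 6 + 1) / 5 = 22/5 = 4.4

Step 2 — sample variances and covariances s[i,j] = (1/(n-1)) · Σ_k (x_{k,i} - mean_i) · (x_{k,j} - mean_j), with n-1 = 4:
  s[U,U] = ((-0.6)·(-0.6) + (0.4)·(0.4) + (1.4)·(1.4) + (0.4)·(0.4) + (-1.6)·(-1.6)) / 4 = 5.2/4 = 1.3
  s[U,V] = ((-0.6)·(-0.4) + (0.4)·(-0.4) + (1.4)·(2.6) + (0.4)·(1.6) + (-1.6)·(-3.4)) / 4 = 9.8/4 = 2.45
  s[V,V] = ((-0.4)·(-0.4) + (-0.4)·(-0.4) + (2.6)·(2.6) + (1.6)·(1.6) + (-3.4)·(-3.4)) / 4 = 21.2/4 = 5.3
  Sample standard deviations s_i = √(s[i,i]):
  s(U) = √(1.3) = 1.1402
  s(V) = √(5.3) = 2.3022

Step 3 — r_{ij} = s_{ij} / (s_i · s_j):
  r[U,U] = 1 (diagonal).
  r[U,V] = 2.45 / (1.1402 · 2.3022) = 2.45 / 2.6249 = 0.9334
  r[V,V] = 1 (diagonal).

R is symmetric with unit diagonal. Assembling:

R = [[1, 0.9334],
 [0.9334, 1]]


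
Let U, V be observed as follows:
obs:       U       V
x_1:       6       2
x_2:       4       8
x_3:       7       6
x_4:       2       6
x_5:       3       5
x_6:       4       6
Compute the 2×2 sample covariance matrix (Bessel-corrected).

Step 1 — column means:
  mean(U) = (6 + 4 + 7 + 2 + 3 + 4) / 6 = 26/6 = 4.3333
  mean(V) = (2 + 8 + 6 + 6 + 5 + 6) / 6 = 33/6 = 5.5

Step 2 — sample covariance S[i,j] = (1/(n-1)) · Σ_k (x_{k,i} - mean_i) · (x_{k,j} - mean_j), with n-1 = 5.
  S[U,U] = ((1.6667)·(1.6667) + (-0.3333)·(-0.3333) + (2.6667)·(2.6667) + (-2.3333)·(-2.3333) + (-1.3333)·(-1.3333) + (-0.3333)·(-0.3333)) / 5 = 17.3333/5 = 3.4667
  S[U,V] = ((1.6667)·(-3.5) + (-0.3333)·(2.5) + (2.6667)·(0.5) + (-2.3333)·(0.5) + (-1.3333)·(-0.5) + (-0.3333)·(0.5)) / 5 = -6/5 = -1.2
  S[V,V] = ((-3.5)·(-3.5) + (2.5)·(2.5) + (0.5)·(0.5) + (0.5)·(0.5) + (-0.5)·(-0.5) + (0.5)·(0.5)) / 5 = 19.5/5 = 3.9

S is symmetric (S[j,i] = S[i,j]). Assembling:

S = [[3.4667, -1.2],
 [-1.2, 3.9]]


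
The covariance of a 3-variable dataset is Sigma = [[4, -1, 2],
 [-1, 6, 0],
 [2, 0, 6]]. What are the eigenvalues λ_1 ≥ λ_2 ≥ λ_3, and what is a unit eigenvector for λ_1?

Step 1 — characteristic polynomial p(λ) = det(λI - Sigma) = λ³ - tr·λ² + c_1·λ - det, where tr = trace, c_1 = sum of the principal 2×2 minors, det = det(Sigma):
  tr = 4 + 6 + 6 = 16,
  c_1 = (4·6 - (-1)²) + (4·6 - (2)²) + (6·6 - (0)²) = 23 + 20 + 36 = 79,
  det = 4·(6·6 - (0)²) - (-1)·((-1)·6 - (0)·(2)) + (2)·((-1)·(0) - 6·(2)) = 4·(36) - (-1)·(-6) + (2)·(-12) = 114.
  So p(λ) = λ³ - 16λ² + 79λ - 114.
Step 2 — look for an integer root (rational root theorem: any rational root is an integer divisor of 114). Testing λ = 6:
  p(6) = 216 - 576 + 474 - 114 = 0  ✓
  Dividing out (λ - 6): p(λ) = (λ - 6)(λ² - 10λ + 19).
Step 3 — remaining eigenvalues from the quadratic λ² - 10λ + 19 = 0:
  Δ = 10² - 4·19 = 100 - 76 = 24,  λ = (10 ± √24)/2 = (10 ± 4.899)/2 ≈ 7.4495 or 2.5505.
  Sorted: λ_1 = 7.4495,  λ_2 = 6,  λ_3 = 2.5505  (check: sum = 16 = tr ✓).

Step 4 — unit eigenvector for λ_1 ≈ 7.4495: v spans the null space of (Sigma - λ_1 I), whose rows are
  r_1 = (-3.4495, -1, 2),  r_2 = (-1, -1.4495, 0),  r_3 = (2, 0, -1.4495).
  v is orthogonal to every row, so take v ∝ r_1 × r_2 = ((-1)·(0) - (2)·(-1.4495), (2)·(-1) - (-3.4495)·(0), (-3.4495)·(-1.4495) - (-1)·(-1)) ≈ (2.899, -2, 4).
  Let u = (2.899, -2, 4).
  ||u|| = √((2.899)² + (-2)² + (4)²) = √(28.4041) ≈ 5.3295,  v_1 = u/||u|| ≈ (0.5439, -0.3753, 0.7505) (||v_1|| = 1).

λ_1 = 7.4495,  λ_2 = 6,  λ_3 = 2.5505;  v_1 ≈ (0.5439, -0.3753, 0.7505)
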